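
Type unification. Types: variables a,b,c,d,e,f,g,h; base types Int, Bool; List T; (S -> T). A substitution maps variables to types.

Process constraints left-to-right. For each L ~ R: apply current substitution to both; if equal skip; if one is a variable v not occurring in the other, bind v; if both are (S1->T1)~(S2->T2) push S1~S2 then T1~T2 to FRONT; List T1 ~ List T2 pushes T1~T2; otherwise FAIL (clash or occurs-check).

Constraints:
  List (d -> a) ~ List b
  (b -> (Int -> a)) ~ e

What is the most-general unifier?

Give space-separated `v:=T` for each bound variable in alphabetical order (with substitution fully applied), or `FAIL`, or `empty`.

Answer: b:=(d -> a) e:=((d -> a) -> (Int -> a))

Derivation:
step 1: unify List (d -> a) ~ List b  [subst: {-} | 1 pending]
  -> decompose List: push (d -> a)~b
step 2: unify (d -> a) ~ b  [subst: {-} | 1 pending]
  bind b := (d -> a)
step 3: unify ((d -> a) -> (Int -> a)) ~ e  [subst: {b:=(d -> a)} | 0 pending]
  bind e := ((d -> a) -> (Int -> a))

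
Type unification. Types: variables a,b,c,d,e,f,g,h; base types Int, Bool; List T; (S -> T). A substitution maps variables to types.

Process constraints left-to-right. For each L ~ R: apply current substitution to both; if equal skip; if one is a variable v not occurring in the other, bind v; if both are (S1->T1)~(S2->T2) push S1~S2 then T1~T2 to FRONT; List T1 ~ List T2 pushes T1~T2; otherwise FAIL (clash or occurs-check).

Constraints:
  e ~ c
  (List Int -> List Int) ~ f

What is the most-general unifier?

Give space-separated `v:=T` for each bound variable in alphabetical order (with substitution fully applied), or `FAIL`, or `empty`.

Answer: e:=c f:=(List Int -> List Int)

Derivation:
step 1: unify e ~ c  [subst: {-} | 1 pending]
  bind e := c
step 2: unify (List Int -> List Int) ~ f  [subst: {e:=c} | 0 pending]
  bind f := (List Int -> List Int)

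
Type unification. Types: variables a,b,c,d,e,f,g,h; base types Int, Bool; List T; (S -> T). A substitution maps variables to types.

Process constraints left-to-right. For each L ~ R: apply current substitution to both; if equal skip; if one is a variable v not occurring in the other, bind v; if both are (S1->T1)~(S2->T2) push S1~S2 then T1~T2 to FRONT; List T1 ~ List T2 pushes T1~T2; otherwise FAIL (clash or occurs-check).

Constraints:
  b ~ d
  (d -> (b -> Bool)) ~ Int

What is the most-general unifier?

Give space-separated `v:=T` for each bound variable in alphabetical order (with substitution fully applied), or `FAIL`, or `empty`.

step 1: unify b ~ d  [subst: {-} | 1 pending]
  bind b := d
step 2: unify (d -> (d -> Bool)) ~ Int  [subst: {b:=d} | 0 pending]
  clash: (d -> (d -> Bool)) vs Int

Answer: FAIL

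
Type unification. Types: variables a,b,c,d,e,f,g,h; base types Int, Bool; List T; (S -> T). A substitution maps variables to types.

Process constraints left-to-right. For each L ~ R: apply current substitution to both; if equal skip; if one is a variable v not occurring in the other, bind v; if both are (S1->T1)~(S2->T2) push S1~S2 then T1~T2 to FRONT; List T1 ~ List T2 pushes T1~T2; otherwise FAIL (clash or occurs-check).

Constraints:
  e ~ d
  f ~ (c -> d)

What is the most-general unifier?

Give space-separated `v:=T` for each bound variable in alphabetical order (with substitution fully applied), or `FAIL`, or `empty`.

Answer: e:=d f:=(c -> d)

Derivation:
step 1: unify e ~ d  [subst: {-} | 1 pending]
  bind e := d
step 2: unify f ~ (c -> d)  [subst: {e:=d} | 0 pending]
  bind f := (c -> d)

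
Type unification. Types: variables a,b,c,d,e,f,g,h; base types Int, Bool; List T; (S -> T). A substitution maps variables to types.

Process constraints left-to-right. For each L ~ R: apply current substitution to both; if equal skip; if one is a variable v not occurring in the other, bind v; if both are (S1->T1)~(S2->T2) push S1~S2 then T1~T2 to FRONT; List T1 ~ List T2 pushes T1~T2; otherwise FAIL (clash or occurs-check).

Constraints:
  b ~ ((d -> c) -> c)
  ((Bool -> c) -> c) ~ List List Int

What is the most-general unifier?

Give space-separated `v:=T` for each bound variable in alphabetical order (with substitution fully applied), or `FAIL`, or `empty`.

Answer: FAIL

Derivation:
step 1: unify b ~ ((d -> c) -> c)  [subst: {-} | 1 pending]
  bind b := ((d -> c) -> c)
step 2: unify ((Bool -> c) -> c) ~ List List Int  [subst: {b:=((d -> c) -> c)} | 0 pending]
  clash: ((Bool -> c) -> c) vs List List Int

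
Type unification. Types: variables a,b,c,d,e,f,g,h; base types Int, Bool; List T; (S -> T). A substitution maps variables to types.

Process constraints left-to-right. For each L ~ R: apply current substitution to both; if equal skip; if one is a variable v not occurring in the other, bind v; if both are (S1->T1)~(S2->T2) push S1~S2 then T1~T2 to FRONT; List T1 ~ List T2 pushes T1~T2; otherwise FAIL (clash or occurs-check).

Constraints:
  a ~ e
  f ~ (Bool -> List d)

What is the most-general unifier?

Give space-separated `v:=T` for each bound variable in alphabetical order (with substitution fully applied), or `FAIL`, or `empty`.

Answer: a:=e f:=(Bool -> List d)

Derivation:
step 1: unify a ~ e  [subst: {-} | 1 pending]
  bind a := e
step 2: unify f ~ (Bool -> List d)  [subst: {a:=e} | 0 pending]
  bind f := (Bool -> List d)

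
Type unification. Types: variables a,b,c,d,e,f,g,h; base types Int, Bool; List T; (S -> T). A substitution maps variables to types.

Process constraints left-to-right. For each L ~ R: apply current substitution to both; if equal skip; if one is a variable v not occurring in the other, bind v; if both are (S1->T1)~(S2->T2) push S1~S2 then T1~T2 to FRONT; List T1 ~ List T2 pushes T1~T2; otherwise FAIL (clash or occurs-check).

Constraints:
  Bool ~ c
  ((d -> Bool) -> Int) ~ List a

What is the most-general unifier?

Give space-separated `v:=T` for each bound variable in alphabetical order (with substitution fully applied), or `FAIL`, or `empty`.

Answer: FAIL

Derivation:
step 1: unify Bool ~ c  [subst: {-} | 1 pending]
  bind c := Bool
step 2: unify ((d -> Bool) -> Int) ~ List a  [subst: {c:=Bool} | 0 pending]
  clash: ((d -> Bool) -> Int) vs List a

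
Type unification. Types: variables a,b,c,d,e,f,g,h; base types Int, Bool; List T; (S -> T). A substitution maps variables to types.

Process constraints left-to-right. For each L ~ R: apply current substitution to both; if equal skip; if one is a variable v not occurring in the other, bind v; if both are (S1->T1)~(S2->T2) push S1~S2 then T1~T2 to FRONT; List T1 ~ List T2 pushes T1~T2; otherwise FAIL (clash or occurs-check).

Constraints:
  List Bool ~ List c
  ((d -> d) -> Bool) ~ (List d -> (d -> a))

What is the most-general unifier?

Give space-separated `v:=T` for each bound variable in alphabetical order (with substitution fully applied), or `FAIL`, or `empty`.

Answer: FAIL

Derivation:
step 1: unify List Bool ~ List c  [subst: {-} | 1 pending]
  -> decompose List: push Bool~c
step 2: unify Bool ~ c  [subst: {-} | 1 pending]
  bind c := Bool
step 3: unify ((d -> d) -> Bool) ~ (List d -> (d -> a))  [subst: {c:=Bool} | 0 pending]
  -> decompose arrow: push (d -> d)~List d, Bool~(d -> a)
step 4: unify (d -> d) ~ List d  [subst: {c:=Bool} | 1 pending]
  clash: (d -> d) vs List d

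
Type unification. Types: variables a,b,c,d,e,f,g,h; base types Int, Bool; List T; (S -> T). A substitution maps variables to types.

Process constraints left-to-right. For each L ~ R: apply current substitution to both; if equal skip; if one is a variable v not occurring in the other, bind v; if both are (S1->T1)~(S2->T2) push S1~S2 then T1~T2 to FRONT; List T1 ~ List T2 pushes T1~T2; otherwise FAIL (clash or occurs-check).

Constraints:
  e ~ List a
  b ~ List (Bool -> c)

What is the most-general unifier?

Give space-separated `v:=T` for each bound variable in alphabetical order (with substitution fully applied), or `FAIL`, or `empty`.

Answer: b:=List (Bool -> c) e:=List a

Derivation:
step 1: unify e ~ List a  [subst: {-} | 1 pending]
  bind e := List a
step 2: unify b ~ List (Bool -> c)  [subst: {e:=List a} | 0 pending]
  bind b := List (Bool -> c)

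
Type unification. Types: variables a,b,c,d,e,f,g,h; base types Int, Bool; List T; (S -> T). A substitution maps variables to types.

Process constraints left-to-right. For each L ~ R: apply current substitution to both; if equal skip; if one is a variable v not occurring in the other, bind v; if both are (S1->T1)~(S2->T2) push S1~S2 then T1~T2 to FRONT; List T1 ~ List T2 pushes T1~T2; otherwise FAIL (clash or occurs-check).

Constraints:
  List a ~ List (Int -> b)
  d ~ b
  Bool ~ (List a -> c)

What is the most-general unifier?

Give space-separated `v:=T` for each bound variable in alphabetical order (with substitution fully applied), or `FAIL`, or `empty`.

step 1: unify List a ~ List (Int -> b)  [subst: {-} | 2 pending]
  -> decompose List: push a~(Int -> b)
step 2: unify a ~ (Int -> b)  [subst: {-} | 2 pending]
  bind a := (Int -> b)
step 3: unify d ~ b  [subst: {a:=(Int -> b)} | 1 pending]
  bind d := b
step 4: unify Bool ~ (List (Int -> b) -> c)  [subst: {a:=(Int -> b), d:=b} | 0 pending]
  clash: Bool vs (List (Int -> b) -> c)

Answer: FAIL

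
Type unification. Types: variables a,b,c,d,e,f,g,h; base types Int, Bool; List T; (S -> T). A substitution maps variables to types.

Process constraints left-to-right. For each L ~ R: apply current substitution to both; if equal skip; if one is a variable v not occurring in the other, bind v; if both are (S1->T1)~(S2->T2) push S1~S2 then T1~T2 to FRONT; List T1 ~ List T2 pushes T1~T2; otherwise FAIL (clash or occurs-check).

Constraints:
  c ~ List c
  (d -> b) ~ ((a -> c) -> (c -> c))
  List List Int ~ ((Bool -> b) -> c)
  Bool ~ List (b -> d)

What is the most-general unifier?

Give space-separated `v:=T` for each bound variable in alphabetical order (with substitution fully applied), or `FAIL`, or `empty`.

step 1: unify c ~ List c  [subst: {-} | 3 pending]
  occurs-check fail: c in List c

Answer: FAIL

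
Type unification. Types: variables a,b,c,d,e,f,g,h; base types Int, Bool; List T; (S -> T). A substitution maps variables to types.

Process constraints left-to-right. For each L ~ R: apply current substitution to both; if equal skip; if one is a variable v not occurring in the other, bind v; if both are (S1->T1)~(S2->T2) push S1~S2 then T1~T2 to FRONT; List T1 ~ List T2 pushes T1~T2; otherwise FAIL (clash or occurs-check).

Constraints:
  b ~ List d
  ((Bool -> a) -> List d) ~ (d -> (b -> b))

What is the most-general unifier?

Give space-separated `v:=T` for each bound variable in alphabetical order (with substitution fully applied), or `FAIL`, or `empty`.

Answer: FAIL

Derivation:
step 1: unify b ~ List d  [subst: {-} | 1 pending]
  bind b := List d
step 2: unify ((Bool -> a) -> List d) ~ (d -> (List d -> List d))  [subst: {b:=List d} | 0 pending]
  -> decompose arrow: push (Bool -> a)~d, List d~(List d -> List d)
step 3: unify (Bool -> a) ~ d  [subst: {b:=List d} | 1 pending]
  bind d := (Bool -> a)
step 4: unify List (Bool -> a) ~ (List (Bool -> a) -> List (Bool -> a))  [subst: {b:=List d, d:=(Bool -> a)} | 0 pending]
  clash: List (Bool -> a) vs (List (Bool -> a) -> List (Bool -> a))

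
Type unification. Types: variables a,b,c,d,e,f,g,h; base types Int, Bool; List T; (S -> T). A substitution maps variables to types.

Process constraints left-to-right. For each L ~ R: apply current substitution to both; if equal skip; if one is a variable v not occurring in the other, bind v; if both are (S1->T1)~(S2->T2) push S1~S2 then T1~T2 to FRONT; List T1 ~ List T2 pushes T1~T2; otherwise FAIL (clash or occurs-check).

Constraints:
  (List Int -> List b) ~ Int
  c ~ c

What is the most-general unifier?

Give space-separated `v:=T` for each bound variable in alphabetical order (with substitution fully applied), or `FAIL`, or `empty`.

Answer: FAIL

Derivation:
step 1: unify (List Int -> List b) ~ Int  [subst: {-} | 1 pending]
  clash: (List Int -> List b) vs Int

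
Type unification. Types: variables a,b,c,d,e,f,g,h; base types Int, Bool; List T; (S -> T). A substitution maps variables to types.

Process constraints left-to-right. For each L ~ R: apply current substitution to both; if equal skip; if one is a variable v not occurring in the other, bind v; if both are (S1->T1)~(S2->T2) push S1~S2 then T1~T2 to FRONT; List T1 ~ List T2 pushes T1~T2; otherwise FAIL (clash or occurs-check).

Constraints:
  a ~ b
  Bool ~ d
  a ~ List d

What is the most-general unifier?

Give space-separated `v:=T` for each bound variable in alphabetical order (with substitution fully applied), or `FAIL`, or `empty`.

Answer: a:=List Bool b:=List Bool d:=Bool

Derivation:
step 1: unify a ~ b  [subst: {-} | 2 pending]
  bind a := b
step 2: unify Bool ~ d  [subst: {a:=b} | 1 pending]
  bind d := Bool
step 3: unify b ~ List Bool  [subst: {a:=b, d:=Bool} | 0 pending]
  bind b := List Bool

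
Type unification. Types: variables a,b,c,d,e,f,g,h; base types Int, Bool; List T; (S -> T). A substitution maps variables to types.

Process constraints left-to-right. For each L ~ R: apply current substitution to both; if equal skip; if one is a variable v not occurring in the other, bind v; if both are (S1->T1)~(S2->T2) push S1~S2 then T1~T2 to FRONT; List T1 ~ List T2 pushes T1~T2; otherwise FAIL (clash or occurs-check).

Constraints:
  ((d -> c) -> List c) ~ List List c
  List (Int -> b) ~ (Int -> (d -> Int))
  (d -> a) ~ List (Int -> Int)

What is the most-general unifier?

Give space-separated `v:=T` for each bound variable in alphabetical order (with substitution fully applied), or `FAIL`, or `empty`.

Answer: FAIL

Derivation:
step 1: unify ((d -> c) -> List c) ~ List List c  [subst: {-} | 2 pending]
  clash: ((d -> c) -> List c) vs List List c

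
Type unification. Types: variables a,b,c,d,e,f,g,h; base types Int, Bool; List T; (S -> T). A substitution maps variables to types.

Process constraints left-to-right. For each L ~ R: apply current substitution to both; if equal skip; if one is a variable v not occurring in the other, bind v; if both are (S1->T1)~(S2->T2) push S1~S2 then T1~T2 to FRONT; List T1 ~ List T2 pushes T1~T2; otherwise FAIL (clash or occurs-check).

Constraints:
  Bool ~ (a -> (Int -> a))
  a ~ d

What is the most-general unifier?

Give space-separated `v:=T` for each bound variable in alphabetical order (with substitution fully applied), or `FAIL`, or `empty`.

Answer: FAIL

Derivation:
step 1: unify Bool ~ (a -> (Int -> a))  [subst: {-} | 1 pending]
  clash: Bool vs (a -> (Int -> a))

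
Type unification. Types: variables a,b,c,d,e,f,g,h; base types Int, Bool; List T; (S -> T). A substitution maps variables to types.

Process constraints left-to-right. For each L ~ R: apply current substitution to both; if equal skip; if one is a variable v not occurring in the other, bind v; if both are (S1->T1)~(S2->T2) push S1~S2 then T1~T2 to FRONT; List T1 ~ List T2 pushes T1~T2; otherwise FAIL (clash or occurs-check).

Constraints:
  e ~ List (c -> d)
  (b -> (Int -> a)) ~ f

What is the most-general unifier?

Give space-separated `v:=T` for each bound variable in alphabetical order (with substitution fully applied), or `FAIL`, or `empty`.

step 1: unify e ~ List (c -> d)  [subst: {-} | 1 pending]
  bind e := List (c -> d)
step 2: unify (b -> (Int -> a)) ~ f  [subst: {e:=List (c -> d)} | 0 pending]
  bind f := (b -> (Int -> a))

Answer: e:=List (c -> d) f:=(b -> (Int -> a))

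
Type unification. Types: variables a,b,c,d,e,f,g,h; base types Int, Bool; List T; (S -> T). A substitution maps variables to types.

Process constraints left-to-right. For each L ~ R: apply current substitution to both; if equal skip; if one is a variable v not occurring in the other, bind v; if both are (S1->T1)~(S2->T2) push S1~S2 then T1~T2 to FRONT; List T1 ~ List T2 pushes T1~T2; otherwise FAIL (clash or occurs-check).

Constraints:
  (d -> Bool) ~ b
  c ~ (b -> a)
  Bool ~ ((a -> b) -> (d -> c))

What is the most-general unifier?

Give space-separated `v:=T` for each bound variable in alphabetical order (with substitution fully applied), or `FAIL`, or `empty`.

Answer: FAIL

Derivation:
step 1: unify (d -> Bool) ~ b  [subst: {-} | 2 pending]
  bind b := (d -> Bool)
step 2: unify c ~ ((d -> Bool) -> a)  [subst: {b:=(d -> Bool)} | 1 pending]
  bind c := ((d -> Bool) -> a)
step 3: unify Bool ~ ((a -> (d -> Bool)) -> (d -> ((d -> Bool) -> a)))  [subst: {b:=(d -> Bool), c:=((d -> Bool) -> a)} | 0 pending]
  clash: Bool vs ((a -> (d -> Bool)) -> (d -> ((d -> Bool) -> a)))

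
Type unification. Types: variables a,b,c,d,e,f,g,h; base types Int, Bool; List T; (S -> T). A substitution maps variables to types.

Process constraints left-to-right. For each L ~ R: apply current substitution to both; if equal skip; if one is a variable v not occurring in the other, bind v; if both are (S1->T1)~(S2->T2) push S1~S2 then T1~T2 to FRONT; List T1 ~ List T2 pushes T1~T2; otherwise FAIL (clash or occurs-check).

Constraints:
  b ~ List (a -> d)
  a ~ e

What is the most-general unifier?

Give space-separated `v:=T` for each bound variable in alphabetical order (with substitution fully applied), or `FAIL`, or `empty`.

Answer: a:=e b:=List (e -> d)

Derivation:
step 1: unify b ~ List (a -> d)  [subst: {-} | 1 pending]
  bind b := List (a -> d)
step 2: unify a ~ e  [subst: {b:=List (a -> d)} | 0 pending]
  bind a := e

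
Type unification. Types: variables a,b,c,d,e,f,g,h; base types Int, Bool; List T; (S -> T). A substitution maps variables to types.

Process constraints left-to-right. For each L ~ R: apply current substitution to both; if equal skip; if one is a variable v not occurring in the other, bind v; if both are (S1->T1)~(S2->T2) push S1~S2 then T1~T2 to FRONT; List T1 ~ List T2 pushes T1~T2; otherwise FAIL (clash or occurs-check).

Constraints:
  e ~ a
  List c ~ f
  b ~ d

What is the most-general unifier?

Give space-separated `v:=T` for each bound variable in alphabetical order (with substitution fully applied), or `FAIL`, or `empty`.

Answer: b:=d e:=a f:=List c

Derivation:
step 1: unify e ~ a  [subst: {-} | 2 pending]
  bind e := a
step 2: unify List c ~ f  [subst: {e:=a} | 1 pending]
  bind f := List c
step 3: unify b ~ d  [subst: {e:=a, f:=List c} | 0 pending]
  bind b := d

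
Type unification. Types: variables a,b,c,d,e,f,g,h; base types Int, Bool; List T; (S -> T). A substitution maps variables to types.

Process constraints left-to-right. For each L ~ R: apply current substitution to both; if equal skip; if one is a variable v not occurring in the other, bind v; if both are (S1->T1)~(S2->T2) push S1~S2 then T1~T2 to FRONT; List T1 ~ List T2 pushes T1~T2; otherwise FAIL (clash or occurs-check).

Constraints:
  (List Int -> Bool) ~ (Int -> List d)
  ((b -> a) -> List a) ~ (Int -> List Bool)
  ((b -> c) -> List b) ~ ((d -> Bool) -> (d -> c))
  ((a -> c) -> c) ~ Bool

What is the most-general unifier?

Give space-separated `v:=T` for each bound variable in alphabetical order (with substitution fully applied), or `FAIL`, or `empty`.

Answer: FAIL

Derivation:
step 1: unify (List Int -> Bool) ~ (Int -> List d)  [subst: {-} | 3 pending]
  -> decompose arrow: push List Int~Int, Bool~List d
step 2: unify List Int ~ Int  [subst: {-} | 4 pending]
  clash: List Int vs Int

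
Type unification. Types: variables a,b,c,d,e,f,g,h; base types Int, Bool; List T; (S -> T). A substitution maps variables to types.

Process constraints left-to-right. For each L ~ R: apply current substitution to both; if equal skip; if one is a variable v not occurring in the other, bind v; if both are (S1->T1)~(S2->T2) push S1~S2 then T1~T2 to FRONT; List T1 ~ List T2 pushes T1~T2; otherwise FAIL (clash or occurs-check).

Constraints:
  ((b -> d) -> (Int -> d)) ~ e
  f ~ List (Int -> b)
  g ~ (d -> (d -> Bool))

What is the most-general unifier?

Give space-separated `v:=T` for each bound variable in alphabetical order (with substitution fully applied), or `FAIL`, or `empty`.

Answer: e:=((b -> d) -> (Int -> d)) f:=List (Int -> b) g:=(d -> (d -> Bool))

Derivation:
step 1: unify ((b -> d) -> (Int -> d)) ~ e  [subst: {-} | 2 pending]
  bind e := ((b -> d) -> (Int -> d))
step 2: unify f ~ List (Int -> b)  [subst: {e:=((b -> d) -> (Int -> d))} | 1 pending]
  bind f := List (Int -> b)
step 3: unify g ~ (d -> (d -> Bool))  [subst: {e:=((b -> d) -> (Int -> d)), f:=List (Int -> b)} | 0 pending]
  bind g := (d -> (d -> Bool))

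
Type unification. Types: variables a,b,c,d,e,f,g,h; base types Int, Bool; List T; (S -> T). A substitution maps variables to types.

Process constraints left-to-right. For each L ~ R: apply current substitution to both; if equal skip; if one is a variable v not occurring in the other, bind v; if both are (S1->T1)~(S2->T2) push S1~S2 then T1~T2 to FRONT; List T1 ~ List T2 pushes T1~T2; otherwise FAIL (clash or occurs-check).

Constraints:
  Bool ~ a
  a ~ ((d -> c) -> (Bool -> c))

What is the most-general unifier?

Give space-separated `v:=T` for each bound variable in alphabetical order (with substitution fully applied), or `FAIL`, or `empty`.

Answer: FAIL

Derivation:
step 1: unify Bool ~ a  [subst: {-} | 1 pending]
  bind a := Bool
step 2: unify Bool ~ ((d -> c) -> (Bool -> c))  [subst: {a:=Bool} | 0 pending]
  clash: Bool vs ((d -> c) -> (Bool -> c))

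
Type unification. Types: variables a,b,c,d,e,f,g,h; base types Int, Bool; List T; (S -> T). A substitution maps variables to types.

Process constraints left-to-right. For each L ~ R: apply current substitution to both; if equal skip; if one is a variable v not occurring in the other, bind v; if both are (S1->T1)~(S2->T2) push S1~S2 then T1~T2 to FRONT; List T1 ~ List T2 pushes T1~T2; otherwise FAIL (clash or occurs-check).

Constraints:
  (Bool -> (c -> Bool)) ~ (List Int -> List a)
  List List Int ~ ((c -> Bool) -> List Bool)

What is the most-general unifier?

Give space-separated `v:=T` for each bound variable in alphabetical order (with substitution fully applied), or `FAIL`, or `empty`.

Answer: FAIL

Derivation:
step 1: unify (Bool -> (c -> Bool)) ~ (List Int -> List a)  [subst: {-} | 1 pending]
  -> decompose arrow: push Bool~List Int, (c -> Bool)~List a
step 2: unify Bool ~ List Int  [subst: {-} | 2 pending]
  clash: Bool vs List Int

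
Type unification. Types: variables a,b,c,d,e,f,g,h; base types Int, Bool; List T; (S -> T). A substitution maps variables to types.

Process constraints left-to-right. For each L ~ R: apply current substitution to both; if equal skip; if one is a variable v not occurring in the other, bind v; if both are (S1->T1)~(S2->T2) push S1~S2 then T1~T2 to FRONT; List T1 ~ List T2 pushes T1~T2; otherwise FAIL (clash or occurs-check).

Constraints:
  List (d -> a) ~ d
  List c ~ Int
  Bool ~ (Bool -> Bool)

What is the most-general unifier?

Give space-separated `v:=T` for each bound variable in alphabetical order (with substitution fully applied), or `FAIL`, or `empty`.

step 1: unify List (d -> a) ~ d  [subst: {-} | 2 pending]
  occurs-check fail

Answer: FAIL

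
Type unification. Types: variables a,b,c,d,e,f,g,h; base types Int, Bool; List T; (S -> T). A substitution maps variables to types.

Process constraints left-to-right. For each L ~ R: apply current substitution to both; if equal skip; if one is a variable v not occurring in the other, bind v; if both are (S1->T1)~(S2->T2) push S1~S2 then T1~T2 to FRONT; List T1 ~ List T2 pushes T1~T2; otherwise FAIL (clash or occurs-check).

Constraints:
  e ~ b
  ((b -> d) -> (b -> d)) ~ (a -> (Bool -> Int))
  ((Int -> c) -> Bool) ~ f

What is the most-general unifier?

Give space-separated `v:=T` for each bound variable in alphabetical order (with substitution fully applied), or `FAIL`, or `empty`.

step 1: unify e ~ b  [subst: {-} | 2 pending]
  bind e := b
step 2: unify ((b -> d) -> (b -> d)) ~ (a -> (Bool -> Int))  [subst: {e:=b} | 1 pending]
  -> decompose arrow: push (b -> d)~a, (b -> d)~(Bool -> Int)
step 3: unify (b -> d) ~ a  [subst: {e:=b} | 2 pending]
  bind a := (b -> d)
step 4: unify (b -> d) ~ (Bool -> Int)  [subst: {e:=b, a:=(b -> d)} | 1 pending]
  -> decompose arrow: push b~Bool, d~Int
step 5: unify b ~ Bool  [subst: {e:=b, a:=(b -> d)} | 2 pending]
  bind b := Bool
step 6: unify d ~ Int  [subst: {e:=b, a:=(b -> d), b:=Bool} | 1 pending]
  bind d := Int
step 7: unify ((Int -> c) -> Bool) ~ f  [subst: {e:=b, a:=(b -> d), b:=Bool, d:=Int} | 0 pending]
  bind f := ((Int -> c) -> Bool)

Answer: a:=(Bool -> Int) b:=Bool d:=Int e:=Bool f:=((Int -> c) -> Bool)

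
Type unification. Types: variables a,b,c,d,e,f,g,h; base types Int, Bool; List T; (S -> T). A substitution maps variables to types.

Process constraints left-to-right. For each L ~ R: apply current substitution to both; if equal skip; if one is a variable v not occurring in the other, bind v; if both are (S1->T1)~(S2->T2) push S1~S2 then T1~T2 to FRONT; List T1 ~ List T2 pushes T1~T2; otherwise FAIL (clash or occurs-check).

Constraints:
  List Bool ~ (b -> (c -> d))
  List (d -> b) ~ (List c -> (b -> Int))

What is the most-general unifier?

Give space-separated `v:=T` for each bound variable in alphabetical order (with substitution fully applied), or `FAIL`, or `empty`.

step 1: unify List Bool ~ (b -> (c -> d))  [subst: {-} | 1 pending]
  clash: List Bool vs (b -> (c -> d))

Answer: FAIL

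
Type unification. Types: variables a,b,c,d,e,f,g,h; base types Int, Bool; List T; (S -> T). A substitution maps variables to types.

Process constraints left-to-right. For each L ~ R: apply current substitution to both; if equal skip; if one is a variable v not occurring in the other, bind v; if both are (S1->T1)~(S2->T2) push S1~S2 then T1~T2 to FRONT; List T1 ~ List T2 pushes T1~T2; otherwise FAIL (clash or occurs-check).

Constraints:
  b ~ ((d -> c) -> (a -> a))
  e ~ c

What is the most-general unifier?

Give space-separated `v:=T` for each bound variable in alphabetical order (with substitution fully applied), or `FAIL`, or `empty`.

step 1: unify b ~ ((d -> c) -> (a -> a))  [subst: {-} | 1 pending]
  bind b := ((d -> c) -> (a -> a))
step 2: unify e ~ c  [subst: {b:=((d -> c) -> (a -> a))} | 0 pending]
  bind e := c

Answer: b:=((d -> c) -> (a -> a)) e:=c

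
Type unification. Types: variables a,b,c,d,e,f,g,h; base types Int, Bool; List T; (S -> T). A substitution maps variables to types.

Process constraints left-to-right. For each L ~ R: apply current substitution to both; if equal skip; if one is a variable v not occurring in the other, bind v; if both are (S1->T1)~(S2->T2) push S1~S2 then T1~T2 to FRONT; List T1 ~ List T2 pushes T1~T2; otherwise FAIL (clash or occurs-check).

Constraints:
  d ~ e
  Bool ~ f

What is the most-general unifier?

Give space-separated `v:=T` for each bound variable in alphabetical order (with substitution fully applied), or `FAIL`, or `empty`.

step 1: unify d ~ e  [subst: {-} | 1 pending]
  bind d := e
step 2: unify Bool ~ f  [subst: {d:=e} | 0 pending]
  bind f := Bool

Answer: d:=e f:=Bool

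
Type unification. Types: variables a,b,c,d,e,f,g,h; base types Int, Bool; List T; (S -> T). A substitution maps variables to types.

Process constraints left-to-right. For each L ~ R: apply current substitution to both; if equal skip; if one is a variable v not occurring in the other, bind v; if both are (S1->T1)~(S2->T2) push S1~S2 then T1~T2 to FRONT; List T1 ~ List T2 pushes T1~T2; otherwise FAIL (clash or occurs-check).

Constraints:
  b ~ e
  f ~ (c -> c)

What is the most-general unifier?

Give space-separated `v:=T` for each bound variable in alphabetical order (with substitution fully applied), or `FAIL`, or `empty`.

Answer: b:=e f:=(c -> c)

Derivation:
step 1: unify b ~ e  [subst: {-} | 1 pending]
  bind b := e
step 2: unify f ~ (c -> c)  [subst: {b:=e} | 0 pending]
  bind f := (c -> c)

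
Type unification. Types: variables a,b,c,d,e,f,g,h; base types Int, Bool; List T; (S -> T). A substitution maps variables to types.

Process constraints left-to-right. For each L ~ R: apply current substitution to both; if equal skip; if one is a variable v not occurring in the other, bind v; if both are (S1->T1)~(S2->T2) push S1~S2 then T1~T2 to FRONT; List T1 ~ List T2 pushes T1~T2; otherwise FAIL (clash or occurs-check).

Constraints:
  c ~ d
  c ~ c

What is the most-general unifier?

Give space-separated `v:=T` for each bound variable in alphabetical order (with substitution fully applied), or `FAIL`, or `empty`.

step 1: unify c ~ d  [subst: {-} | 1 pending]
  bind c := d
step 2: unify d ~ d  [subst: {c:=d} | 0 pending]
  -> identical, skip

Answer: c:=d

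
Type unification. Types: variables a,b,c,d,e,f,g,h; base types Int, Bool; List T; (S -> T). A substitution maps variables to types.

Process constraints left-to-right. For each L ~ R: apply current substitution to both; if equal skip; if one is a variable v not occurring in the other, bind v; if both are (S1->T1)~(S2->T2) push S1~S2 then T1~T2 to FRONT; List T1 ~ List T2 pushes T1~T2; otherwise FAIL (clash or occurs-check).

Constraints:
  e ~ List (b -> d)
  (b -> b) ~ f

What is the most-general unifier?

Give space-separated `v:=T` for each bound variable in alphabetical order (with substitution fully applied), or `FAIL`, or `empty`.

step 1: unify e ~ List (b -> d)  [subst: {-} | 1 pending]
  bind e := List (b -> d)
step 2: unify (b -> b) ~ f  [subst: {e:=List (b -> d)} | 0 pending]
  bind f := (b -> b)

Answer: e:=List (b -> d) f:=(b -> b)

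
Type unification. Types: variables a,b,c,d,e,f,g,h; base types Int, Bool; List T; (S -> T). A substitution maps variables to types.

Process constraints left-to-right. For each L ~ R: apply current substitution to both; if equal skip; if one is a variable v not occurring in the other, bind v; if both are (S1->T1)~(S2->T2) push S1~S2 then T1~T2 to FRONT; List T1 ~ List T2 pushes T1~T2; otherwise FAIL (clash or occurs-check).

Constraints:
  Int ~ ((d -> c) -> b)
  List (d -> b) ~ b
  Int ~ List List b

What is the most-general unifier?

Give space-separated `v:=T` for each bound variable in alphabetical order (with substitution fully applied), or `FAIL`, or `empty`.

step 1: unify Int ~ ((d -> c) -> b)  [subst: {-} | 2 pending]
  clash: Int vs ((d -> c) -> b)

Answer: FAIL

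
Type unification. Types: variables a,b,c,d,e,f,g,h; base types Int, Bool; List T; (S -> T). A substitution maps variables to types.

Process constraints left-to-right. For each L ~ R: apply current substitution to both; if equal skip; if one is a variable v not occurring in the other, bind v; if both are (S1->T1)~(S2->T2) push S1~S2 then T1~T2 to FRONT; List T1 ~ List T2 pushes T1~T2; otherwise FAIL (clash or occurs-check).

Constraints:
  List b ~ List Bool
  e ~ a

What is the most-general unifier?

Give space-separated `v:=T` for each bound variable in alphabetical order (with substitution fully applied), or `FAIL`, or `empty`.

Answer: b:=Bool e:=a

Derivation:
step 1: unify List b ~ List Bool  [subst: {-} | 1 pending]
  -> decompose List: push b~Bool
step 2: unify b ~ Bool  [subst: {-} | 1 pending]
  bind b := Bool
step 3: unify e ~ a  [subst: {b:=Bool} | 0 pending]
  bind e := a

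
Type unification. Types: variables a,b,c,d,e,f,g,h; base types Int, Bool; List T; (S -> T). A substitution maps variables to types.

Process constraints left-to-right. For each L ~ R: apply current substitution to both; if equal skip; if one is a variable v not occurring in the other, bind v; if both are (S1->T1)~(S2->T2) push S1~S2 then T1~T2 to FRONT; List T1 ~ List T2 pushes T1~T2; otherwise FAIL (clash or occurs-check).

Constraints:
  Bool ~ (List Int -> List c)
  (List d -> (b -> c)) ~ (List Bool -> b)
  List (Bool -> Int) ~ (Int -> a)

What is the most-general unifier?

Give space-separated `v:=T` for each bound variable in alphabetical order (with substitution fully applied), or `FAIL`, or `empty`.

step 1: unify Bool ~ (List Int -> List c)  [subst: {-} | 2 pending]
  clash: Bool vs (List Int -> List c)

Answer: FAIL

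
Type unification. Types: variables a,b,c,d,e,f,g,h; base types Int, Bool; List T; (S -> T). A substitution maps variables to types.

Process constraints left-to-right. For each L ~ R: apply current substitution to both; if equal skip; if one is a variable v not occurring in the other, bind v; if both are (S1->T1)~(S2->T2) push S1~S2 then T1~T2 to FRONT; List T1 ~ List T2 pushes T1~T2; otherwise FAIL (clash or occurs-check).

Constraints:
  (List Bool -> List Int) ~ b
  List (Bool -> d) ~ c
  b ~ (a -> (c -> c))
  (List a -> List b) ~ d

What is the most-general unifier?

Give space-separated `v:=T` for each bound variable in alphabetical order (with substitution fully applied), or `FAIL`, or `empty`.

step 1: unify (List Bool -> List Int) ~ b  [subst: {-} | 3 pending]
  bind b := (List Bool -> List Int)
step 2: unify List (Bool -> d) ~ c  [subst: {b:=(List Bool -> List Int)} | 2 pending]
  bind c := List (Bool -> d)
step 3: unify (List Bool -> List Int) ~ (a -> (List (Bool -> d) -> List (Bool -> d)))  [subst: {b:=(List Bool -> List Int), c:=List (Bool -> d)} | 1 pending]
  -> decompose arrow: push List Bool~a, List Int~(List (Bool -> d) -> List (Bool -> d))
step 4: unify List Bool ~ a  [subst: {b:=(List Bool -> List Int), c:=List (Bool -> d)} | 2 pending]
  bind a := List Bool
step 5: unify List Int ~ (List (Bool -> d) -> List (Bool -> d))  [subst: {b:=(List Bool -> List Int), c:=List (Bool -> d), a:=List Bool} | 1 pending]
  clash: List Int vs (List (Bool -> d) -> List (Bool -> d))

Answer: FAIL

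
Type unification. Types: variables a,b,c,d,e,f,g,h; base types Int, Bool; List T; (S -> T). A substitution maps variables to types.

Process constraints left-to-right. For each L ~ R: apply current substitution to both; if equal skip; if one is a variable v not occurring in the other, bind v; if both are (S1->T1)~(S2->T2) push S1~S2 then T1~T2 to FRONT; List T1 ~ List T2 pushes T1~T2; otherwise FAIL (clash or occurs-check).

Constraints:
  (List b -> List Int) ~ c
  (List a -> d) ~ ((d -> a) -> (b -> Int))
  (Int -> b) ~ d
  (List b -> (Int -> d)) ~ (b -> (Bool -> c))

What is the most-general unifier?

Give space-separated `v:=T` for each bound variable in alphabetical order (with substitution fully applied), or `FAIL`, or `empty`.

Answer: FAIL

Derivation:
step 1: unify (List b -> List Int) ~ c  [subst: {-} | 3 pending]
  bind c := (List b -> List Int)
step 2: unify (List a -> d) ~ ((d -> a) -> (b -> Int))  [subst: {c:=(List b -> List Int)} | 2 pending]
  -> decompose arrow: push List a~(d -> a), d~(b -> Int)
step 3: unify List a ~ (d -> a)  [subst: {c:=(List b -> List Int)} | 3 pending]
  clash: List a vs (d -> a)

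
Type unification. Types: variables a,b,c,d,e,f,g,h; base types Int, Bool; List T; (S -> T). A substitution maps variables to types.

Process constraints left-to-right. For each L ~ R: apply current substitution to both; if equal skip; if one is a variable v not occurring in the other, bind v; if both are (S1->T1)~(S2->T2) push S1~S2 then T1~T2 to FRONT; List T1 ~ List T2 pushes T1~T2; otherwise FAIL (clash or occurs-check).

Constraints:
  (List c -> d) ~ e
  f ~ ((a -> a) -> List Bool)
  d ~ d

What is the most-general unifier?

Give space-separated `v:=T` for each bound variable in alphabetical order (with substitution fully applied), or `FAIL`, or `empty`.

Answer: e:=(List c -> d) f:=((a -> a) -> List Bool)

Derivation:
step 1: unify (List c -> d) ~ e  [subst: {-} | 2 pending]
  bind e := (List c -> d)
step 2: unify f ~ ((a -> a) -> List Bool)  [subst: {e:=(List c -> d)} | 1 pending]
  bind f := ((a -> a) -> List Bool)
step 3: unify d ~ d  [subst: {e:=(List c -> d), f:=((a -> a) -> List Bool)} | 0 pending]
  -> identical, skip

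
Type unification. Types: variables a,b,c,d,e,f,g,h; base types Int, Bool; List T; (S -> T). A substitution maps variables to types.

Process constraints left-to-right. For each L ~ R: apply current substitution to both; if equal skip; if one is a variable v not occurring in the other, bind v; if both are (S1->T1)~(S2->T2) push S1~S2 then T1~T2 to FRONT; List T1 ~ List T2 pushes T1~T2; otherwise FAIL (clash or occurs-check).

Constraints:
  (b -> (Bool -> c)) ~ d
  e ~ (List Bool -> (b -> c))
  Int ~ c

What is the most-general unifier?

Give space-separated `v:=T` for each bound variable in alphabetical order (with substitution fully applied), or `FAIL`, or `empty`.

Answer: c:=Int d:=(b -> (Bool -> Int)) e:=(List Bool -> (b -> Int))

Derivation:
step 1: unify (b -> (Bool -> c)) ~ d  [subst: {-} | 2 pending]
  bind d := (b -> (Bool -> c))
step 2: unify e ~ (List Bool -> (b -> c))  [subst: {d:=(b -> (Bool -> c))} | 1 pending]
  bind e := (List Bool -> (b -> c))
step 3: unify Int ~ c  [subst: {d:=(b -> (Bool -> c)), e:=(List Bool -> (b -> c))} | 0 pending]
  bind c := Int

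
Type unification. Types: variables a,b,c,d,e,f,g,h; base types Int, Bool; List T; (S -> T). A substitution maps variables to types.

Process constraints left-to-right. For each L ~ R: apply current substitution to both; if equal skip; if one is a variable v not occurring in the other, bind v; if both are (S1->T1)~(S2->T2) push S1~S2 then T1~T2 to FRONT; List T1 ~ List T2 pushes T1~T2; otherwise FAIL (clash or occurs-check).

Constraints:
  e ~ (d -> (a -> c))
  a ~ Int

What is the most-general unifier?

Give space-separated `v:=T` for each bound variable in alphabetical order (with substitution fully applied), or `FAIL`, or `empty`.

Answer: a:=Int e:=(d -> (Int -> c))

Derivation:
step 1: unify e ~ (d -> (a -> c))  [subst: {-} | 1 pending]
  bind e := (d -> (a -> c))
step 2: unify a ~ Int  [subst: {e:=(d -> (a -> c))} | 0 pending]
  bind a := Int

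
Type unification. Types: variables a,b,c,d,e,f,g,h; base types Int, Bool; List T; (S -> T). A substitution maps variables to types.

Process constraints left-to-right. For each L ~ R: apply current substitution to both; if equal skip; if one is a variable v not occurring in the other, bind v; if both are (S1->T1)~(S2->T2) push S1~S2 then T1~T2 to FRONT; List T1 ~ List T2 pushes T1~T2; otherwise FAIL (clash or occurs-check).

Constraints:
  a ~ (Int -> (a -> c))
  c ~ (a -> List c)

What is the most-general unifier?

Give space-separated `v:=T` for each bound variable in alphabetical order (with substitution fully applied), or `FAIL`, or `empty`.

step 1: unify a ~ (Int -> (a -> c))  [subst: {-} | 1 pending]
  occurs-check fail: a in (Int -> (a -> c))

Answer: FAIL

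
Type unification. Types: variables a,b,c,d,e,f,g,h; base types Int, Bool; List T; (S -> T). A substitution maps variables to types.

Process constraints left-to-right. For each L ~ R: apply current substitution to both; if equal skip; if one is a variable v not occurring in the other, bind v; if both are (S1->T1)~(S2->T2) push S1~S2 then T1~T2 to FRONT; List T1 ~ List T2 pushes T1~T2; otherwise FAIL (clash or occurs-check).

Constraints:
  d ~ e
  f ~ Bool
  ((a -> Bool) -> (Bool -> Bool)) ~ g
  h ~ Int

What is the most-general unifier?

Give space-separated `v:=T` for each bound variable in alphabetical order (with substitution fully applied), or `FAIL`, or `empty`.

step 1: unify d ~ e  [subst: {-} | 3 pending]
  bind d := e
step 2: unify f ~ Bool  [subst: {d:=e} | 2 pending]
  bind f := Bool
step 3: unify ((a -> Bool) -> (Bool -> Bool)) ~ g  [subst: {d:=e, f:=Bool} | 1 pending]
  bind g := ((a -> Bool) -> (Bool -> Bool))
step 4: unify h ~ Int  [subst: {d:=e, f:=Bool, g:=((a -> Bool) -> (Bool -> Bool))} | 0 pending]
  bind h := Int

Answer: d:=e f:=Bool g:=((a -> Bool) -> (Bool -> Bool)) h:=Int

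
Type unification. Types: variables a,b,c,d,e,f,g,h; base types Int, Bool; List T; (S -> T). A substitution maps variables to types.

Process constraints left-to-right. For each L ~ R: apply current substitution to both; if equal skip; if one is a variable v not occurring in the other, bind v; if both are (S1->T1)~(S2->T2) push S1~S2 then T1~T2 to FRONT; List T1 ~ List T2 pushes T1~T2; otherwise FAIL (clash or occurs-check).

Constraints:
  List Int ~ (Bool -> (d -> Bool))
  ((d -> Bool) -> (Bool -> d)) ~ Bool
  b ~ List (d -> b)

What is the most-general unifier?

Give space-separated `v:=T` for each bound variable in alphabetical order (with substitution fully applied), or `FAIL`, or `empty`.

Answer: FAIL

Derivation:
step 1: unify List Int ~ (Bool -> (d -> Bool))  [subst: {-} | 2 pending]
  clash: List Int vs (Bool -> (d -> Bool))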